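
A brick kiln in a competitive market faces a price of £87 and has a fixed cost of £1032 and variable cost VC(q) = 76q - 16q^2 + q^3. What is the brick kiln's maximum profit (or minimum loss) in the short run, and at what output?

AVC = 76 - 16q + q^2; min AVC = £12 at q = 8. Since P = £87 ≥ min AVC, the firm produces.
With MC = 76 - 32q + 3q^2, P = MC on the upward-sloping part at q* = 11.
TR = 87·11 = 957. TC = 1032 + 231 = 1263. Profit = 957 − 1263 = -£306.
Shutting down would mean losing the fixed cost of £1032, so operating at a loss of £306 is better by £726.

Profit = -£306 at q = 11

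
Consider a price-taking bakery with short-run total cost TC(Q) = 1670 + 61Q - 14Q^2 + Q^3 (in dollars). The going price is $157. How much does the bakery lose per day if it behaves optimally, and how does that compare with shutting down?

Profit = -$230 at Q = 12

AVC = 61 - 14Q + Q^2 has its minimum $12 at Q = 7; price $157 clears that bar, so the firm operates.
MC = 61 - 28Q + 3Q^2. Setting P = MC and taking the root on the rising branch gives Q* = 12.
TR = 157·12 = 1884. TC = 1670 + 444 = 2114. Profit = 1884 − 2114 = -$230.
That loss of $230 beats the $1670 the firm would lose by shutting down; producing recovers $1440 of fixed cost.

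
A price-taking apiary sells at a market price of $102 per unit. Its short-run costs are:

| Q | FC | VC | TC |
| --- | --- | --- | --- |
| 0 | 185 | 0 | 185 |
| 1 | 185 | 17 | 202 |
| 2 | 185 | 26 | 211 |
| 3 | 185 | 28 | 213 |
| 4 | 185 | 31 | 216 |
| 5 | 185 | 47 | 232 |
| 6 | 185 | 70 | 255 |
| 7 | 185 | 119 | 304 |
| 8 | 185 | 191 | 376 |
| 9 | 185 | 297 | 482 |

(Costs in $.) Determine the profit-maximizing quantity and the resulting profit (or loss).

Q = 8; profit = $440

Compute π = P·Q − TC at each output: Q=0: -185; Q=1: -100; Q=2: -7; Q=3: 93; Q=4: 192; Q=5: 278; Q=6: 357; Q=7: 410; Q=8: 440; Q=9: 436.
Profit is maximized at Q = 8. AVC there is 191/8 = $23.88 ≤ P, so producing beats shutting down (which would give -$185).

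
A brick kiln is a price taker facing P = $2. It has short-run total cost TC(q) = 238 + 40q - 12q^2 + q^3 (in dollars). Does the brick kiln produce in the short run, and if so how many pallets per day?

Shut down

Strip out fixed cost: VC = 40q - 12q^2 + q^3. Then AVC = 40 - 12q + q^2 and MC = 40 - 24q + 3q^2.
AVC is minimized where dAVC/dq = -12 + 2q = 0, at q = 6; min AVC = 40 - 12·6 + 6^2 = $4.
P = $2 lies below min AVC = $4; no output level covers variable cost.
Best response: produce nothing and absorb the $238 fixed cost.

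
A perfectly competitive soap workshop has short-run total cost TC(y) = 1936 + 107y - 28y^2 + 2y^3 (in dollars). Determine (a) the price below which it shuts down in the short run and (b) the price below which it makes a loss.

Shutdown price = $9; break-even price = $217

Shutdown price = min AVC. AVC = 107 - 28y + 2y^2, with vertex at y = 7 and minimum $9.
ATC = 1936/y + 107 - 28y + 2y^2. Setting dATC/dy = −1936/y^2 − 28 + 4y = 0 gives y = 11 (since 4·11^3 − 28·11^2 = 1936).
min ATC = 1936/11 + 107 − 28·11 + 2·11^2 = $217. That is the break-even price.
For $9 ≤ P < $217 the firm produces at a loss; below $9 it shuts down.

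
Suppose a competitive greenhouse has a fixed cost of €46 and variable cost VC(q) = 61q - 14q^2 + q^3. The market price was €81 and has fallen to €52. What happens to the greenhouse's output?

Output falls from 10 to 9

MC = 61 - 28q + 3q^2; the shutdown threshold is min AVC = €12 (at q = 7).
With P = €81 above the shutdown price, P = MC gives q = 10.
At P = €52 ≥ min AVC, set P = MC: q = 9. The firm stays open but cuts output.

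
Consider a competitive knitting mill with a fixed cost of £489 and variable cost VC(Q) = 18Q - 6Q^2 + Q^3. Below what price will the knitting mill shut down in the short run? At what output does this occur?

£9 per unit, at Q = 3

The firm shuts down when price falls below the minimum of average variable cost. AVC = VC/Q = 18 - 6Q + Q^2.
dAVC/dQ = -6 + 2Q = 0 gives Q = 3. min AVC = 18 - 6·3 + 3^2 = 9.
For P < £9 the firm produces nothing.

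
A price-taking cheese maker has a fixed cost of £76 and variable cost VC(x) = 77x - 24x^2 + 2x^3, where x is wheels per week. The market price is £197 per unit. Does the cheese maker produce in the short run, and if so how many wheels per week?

Strip out fixed cost: VC = 77x - 24x^2 + 2x^3. Then AVC = 77 - 24x + 2x^2 and MC = 77 - 48x + 6x^2.
The AVC parabola has its vertex at x = 24/4 = 6, where AVC = 77 - 24·6 + 2·6^2 = £5.
P = £197 exceeds min AVC = £5, so the firm stays open.
P = MC gives -120 - 48x + 6x^2 = 0, with roots -2 and 10. Take the larger (rising MC): x* = 10.
Check: AVC at x = 10 is £37 ≤ P, so revenue covers variable cost.
Profit = P·x − TC = 197·10 − 446 = £1524.

Produce at x = 10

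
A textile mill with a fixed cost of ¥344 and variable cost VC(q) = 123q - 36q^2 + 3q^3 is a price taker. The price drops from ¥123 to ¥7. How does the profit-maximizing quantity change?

Output falls from 8 to 0 (the firm shuts down)

MC = 123 - 72q + 9q^2; the shutdown threshold is min AVC = ¥15 (at q = 6).
With P = ¥123 above the shutdown price, P = MC gives q = 8.
At P = ¥7 < min AVC = ¥15, price no longer covers variable cost at any output, so the firm shuts down: q = 0.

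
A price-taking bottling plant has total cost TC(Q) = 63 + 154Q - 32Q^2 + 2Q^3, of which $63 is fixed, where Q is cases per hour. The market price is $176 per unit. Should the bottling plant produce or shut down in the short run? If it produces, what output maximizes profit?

Strip out fixed cost: VC = 154Q - 32Q^2 + 2Q^3. Then AVC = 154 - 32Q + 2Q^2 and MC = 154 - 64Q + 6Q^2.
The AVC parabola has its vertex at Q = 32/4 = 8, where AVC = 154 - 32·8 + 2·8^2 = $26.
Because $176 ≥ $26, revenue can cover variable cost; the firm operates.
Set P = MC: 176 = 154 - 64Q + 6Q^2 → -22 - 64Q + 6Q^2 = 0. The roots are Q = -1/3 and Q = 11; the profit-maximizing output is on the rising part of MC, so Q* = 11.
Check: AVC at Q = 11 is $44 ≤ P, so revenue covers variable cost.
Profit = P·Q − TC = 176·11 − 547 = $1389.

Produce at Q = 11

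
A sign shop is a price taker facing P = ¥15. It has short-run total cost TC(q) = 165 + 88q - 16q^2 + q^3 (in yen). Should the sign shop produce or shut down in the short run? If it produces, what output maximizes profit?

Variable cost is VC = 88q - 16q^2 + q^3, so AVC = VC/q = 88 - 16q + q^2 and MC = dTC/dq = 88 - 32q + 3q^2.
AVC is minimized where dAVC/dq = -16 + 2q = 0, at q = 8; min AVC = 88 - 16·8 + 8^2 = ¥24.
With P < min AVC (¥15 < ¥24), every unit sold adds to the loss.
The firm minimizes its loss by shutting down and losing only its fixed cost of ¥165.

Shut down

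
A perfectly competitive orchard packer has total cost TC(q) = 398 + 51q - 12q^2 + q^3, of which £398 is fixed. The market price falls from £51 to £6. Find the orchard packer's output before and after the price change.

AVC = 51 - 12q + q^2, minimized at q = 6 where min AVC = £15. MC = 51 - 24q + 3q^2.
At P = £51 ≥ min AVC, set P = MC on the rising branch: q = 8.
At P = £6 < min AVC = £15, price no longer covers variable cost at any output, so the firm shuts down: q = 0.

Output falls from 8 to 0 (the firm shuts down)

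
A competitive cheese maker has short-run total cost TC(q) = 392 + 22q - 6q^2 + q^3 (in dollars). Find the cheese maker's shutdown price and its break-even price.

Shutdown price = min AVC. AVC = 22 - 6q + q^2, with vertex at q = 3 and minimum $13.
ATC = 392/q + 22 - 6q + q^2. Setting dATC/dq = −392/q^2 − 6 + 2q = 0 gives q = 7 (since 2·7^3 − 6·7^2 = 392).
min ATC = 392/7 + 22 − 6·7 + 7^2 = $85. That is the break-even price.
For $13 ≤ P < $85 the firm produces at a loss; below $13 it shuts down.

Shutdown price = $13; break-even price = $85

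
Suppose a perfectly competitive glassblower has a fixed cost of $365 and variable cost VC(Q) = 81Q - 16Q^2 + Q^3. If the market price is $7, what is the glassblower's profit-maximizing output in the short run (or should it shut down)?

Shut down

Variable cost is VC = 81Q - 16Q^2 + Q^3, so AVC = VC/Q = 81 - 16Q + Q^2 and MC = dTC/dQ = 81 - 32Q + 3Q^2.
The AVC parabola has its vertex at Q = 16/2 = 8, where AVC = 81 - 16·8 + 8^2 = $17.
With P < min AVC ($7 < $17), every unit sold adds to the loss.
Best response: produce nothing and absorb the $365 fixed cost.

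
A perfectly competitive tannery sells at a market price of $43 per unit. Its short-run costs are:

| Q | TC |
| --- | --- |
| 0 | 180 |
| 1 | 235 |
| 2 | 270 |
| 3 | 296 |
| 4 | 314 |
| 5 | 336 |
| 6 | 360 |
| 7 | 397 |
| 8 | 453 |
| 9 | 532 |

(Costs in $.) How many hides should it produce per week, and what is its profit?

Q = 7; profit = -$96

Tabulate TR − TC: Q=0: -180; Q=1: -192; Q=2: -184; Q=3: -167; Q=4: -142; Q=5: -121; Q=6: -102; Q=7: -96; Q=8: -109; Q=9: -145.
Profit is maximized at Q = 7. AVC there is 217/7 = $31 ≤ P, so producing beats shutting down (which would give -$180).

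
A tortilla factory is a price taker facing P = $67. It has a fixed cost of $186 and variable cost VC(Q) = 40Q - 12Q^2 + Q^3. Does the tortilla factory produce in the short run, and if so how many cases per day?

Variable cost is VC = 40Q - 12Q^2 + Q^3, so AVC = VC/Q = 40 - 12Q + Q^2 and MC = dTC/dQ = 40 - 24Q + 3Q^2.
AVC is minimized where dAVC/dQ = -12 + 2Q = 0, at Q = 6; min AVC = 40 - 12·6 + 6^2 = $4.
Because $67 ≥ $4, revenue can cover variable cost; the firm operates.
Set P = MC: 67 = 40 - 24Q + 3Q^2 → -27 - 24Q + 3Q^2 = 0. The roots are Q = -1 and Q = 9; the profit-maximizing output is on the rising part of MC, so Q* = 9.
Check: AVC at Q = 9 is $13 ≤ P, so revenue covers variable cost.
Profit = P·Q − TC = 67·9 − 303 = $300.

Produce at Q = 9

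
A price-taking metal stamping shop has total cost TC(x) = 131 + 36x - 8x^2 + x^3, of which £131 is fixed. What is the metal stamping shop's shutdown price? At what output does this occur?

The firm shuts down when price falls below the minimum of average variable cost. AVC = VC/x = 36 - 8x + x^2.
dAVC/dx = -8 + 2x = 0 gives x = 4. min AVC = 36 - 8·4 + 4^2 = 20.
So the shutdown price is £20.

£20 per unit, at x = 4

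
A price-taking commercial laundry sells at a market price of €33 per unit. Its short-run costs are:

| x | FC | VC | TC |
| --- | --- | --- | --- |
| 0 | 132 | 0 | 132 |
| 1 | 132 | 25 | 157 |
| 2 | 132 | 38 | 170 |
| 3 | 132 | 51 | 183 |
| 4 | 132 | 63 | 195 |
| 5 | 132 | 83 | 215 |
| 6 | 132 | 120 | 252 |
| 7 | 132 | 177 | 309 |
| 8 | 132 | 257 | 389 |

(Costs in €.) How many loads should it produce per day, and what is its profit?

x = 5; profit = -€50

Compute π = P·x − TC at each output: x=0: -132; x=1: -124; x=2: -104; x=3: -84; x=4: -63; x=5: -50; x=6: -54; x=7: -78; x=8: -125.
Profit is maximized at x = 5. AVC there is 83/5 = €16.60 ≤ P, so producing beats shutting down (which would give -€132).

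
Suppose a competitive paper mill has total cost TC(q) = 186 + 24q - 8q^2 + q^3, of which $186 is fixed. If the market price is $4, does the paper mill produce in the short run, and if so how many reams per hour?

Shut down

Strip out fixed cost: VC = 24q - 8q^2 + q^3. Then AVC = 24 - 8q + q^2 and MC = 24 - 16q + 3q^2.
AVC is minimized where dAVC/dq = -8 + 2q = 0, at q = 4; min AVC = 24 - 8·4 + 4^2 = $8.
P = $4 lies below min AVC = $8; no output level covers variable cost.
The firm minimizes its loss by shutting down and losing only its fixed cost of $186.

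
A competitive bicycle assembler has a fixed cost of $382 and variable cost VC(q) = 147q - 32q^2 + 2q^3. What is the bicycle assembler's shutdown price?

$19 per unit

The firm shuts down when price falls below the minimum of average variable cost. AVC = VC/q = 147 - 32q + 2q^2.
dAVC/dq = -32 + 4q = 0 gives q = 8. min AVC = 147 - 32·8 + 2·8^2 = 19.
For P < $19 the firm produces nothing.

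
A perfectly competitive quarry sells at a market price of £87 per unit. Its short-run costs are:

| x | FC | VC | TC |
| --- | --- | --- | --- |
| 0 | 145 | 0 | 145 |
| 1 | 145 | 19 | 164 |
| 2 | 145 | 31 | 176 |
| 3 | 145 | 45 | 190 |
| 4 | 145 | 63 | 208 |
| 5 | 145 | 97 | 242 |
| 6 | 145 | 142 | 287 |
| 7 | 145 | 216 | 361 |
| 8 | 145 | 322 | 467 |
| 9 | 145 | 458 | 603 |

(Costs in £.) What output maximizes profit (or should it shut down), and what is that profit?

x = 7; profit = £248

Tabulate TR − TC: x=0: -145; x=1: -77; x=2: -2; x=3: 71; x=4: 140; x=5: 193; x=6: 235; x=7: 248; x=8: 229; x=9: 180.
Profit is maximized at x = 7. AVC there is 216/7 = £30.86 ≤ P, so producing beats shutting down (which would give -£145).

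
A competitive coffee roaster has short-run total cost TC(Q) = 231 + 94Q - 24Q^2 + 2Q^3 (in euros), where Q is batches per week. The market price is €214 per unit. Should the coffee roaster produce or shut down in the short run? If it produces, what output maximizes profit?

From TC, MC = TC'(Q) = 94 - 48Q + 6Q^2 and AVC = VC/Q = 94 - 24Q + 2Q^2.
AVC is minimized where dAVC/dQ = -24 + 4Q = 0, at Q = 6; min AVC = 94 - 24·6 + 2·6^2 = €22.
P = €214 exceeds min AVC = €22, so the firm stays open.
Solving P = MC: -120 - 48Q + 6Q^2 = 0 ⇒ Q = -2 or 10. On the upward-sloping branch, Q* = 10.
Check: AVC at Q = 10 is €54 ≤ P, so revenue covers variable cost.
Profit = P·Q − TC = 214·10 − 771 = €1369.

Produce at Q = 10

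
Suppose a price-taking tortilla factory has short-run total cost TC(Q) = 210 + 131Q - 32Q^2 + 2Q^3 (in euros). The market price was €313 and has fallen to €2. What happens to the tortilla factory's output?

AVC = 131 - 32Q + 2Q^2, minimized at Q = 8 where min AVC = €3. MC = 131 - 64Q + 6Q^2.
At P = €313 ≥ min AVC, set P = MC on the rising branch: Q = 13.
At P = €2 < min AVC = €3, price no longer covers variable cost at any output, so the firm shuts down: Q = 0.

Output falls from 13 to 0 (the firm shuts down)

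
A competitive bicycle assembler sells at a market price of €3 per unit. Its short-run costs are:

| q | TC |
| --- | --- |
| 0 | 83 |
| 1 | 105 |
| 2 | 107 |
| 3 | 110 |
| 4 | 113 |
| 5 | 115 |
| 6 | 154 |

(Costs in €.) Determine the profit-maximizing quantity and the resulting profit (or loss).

q = 0 (shut down); profit = -€83

Tabulate TR − TC: q=0: -83; q=1: -102; q=2: -101; q=3: -101; q=4: -101; q=5: -100; q=6: -136.
Profit is highest at q = 0. Equivalently, the lowest AVC in the table is 32/5 ≈ €6.40 at q = 5, and P = €3 falls below it — price never covers variable cost, so the firm shuts down and loses only its fixed cost.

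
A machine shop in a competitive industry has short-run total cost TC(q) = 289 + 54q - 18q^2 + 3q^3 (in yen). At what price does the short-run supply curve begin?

¥27 per unit

The firm shuts down when price falls below the minimum of average variable cost. AVC = VC/q = 54 - 18q + 3q^2.
dAVC/dq = -18 + 6q = 0 gives q = 3. min AVC = 54 - 18·3 + 3·3^2 = 27.
So the shutdown price is ¥27.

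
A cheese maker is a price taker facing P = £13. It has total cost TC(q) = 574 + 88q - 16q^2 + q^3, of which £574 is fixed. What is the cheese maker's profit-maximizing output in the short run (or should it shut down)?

From TC, MC = TC'(q) = 88 - 32q + 3q^2 and AVC = VC/q = 88 - 16q + q^2.
The AVC parabola has its vertex at q = 16/2 = 8, where AVC = 88 - 16·8 + 8^2 = £24.
P = £13 lies below min AVC = £24; no output level covers variable cost.
Best response: produce nothing and absorb the £574 fixed cost.

Shut down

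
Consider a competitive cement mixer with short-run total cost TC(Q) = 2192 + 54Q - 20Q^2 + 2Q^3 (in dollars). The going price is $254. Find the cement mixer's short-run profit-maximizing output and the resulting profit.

Profit = -$192 at Q = 10

AVC = 54 - 20Q + 2Q^2; min AVC = $4 at Q = 5. Since P = $254 ≥ min AVC, the firm produces.
MC = 54 - 40Q + 6Q^2. Setting P = MC and taking the root on the rising branch gives Q* = 10.
TR = 254·10 = 2540. TC = 2192 + 540 = 2732. Profit = 2540 − 2732 = -$192.
That loss of $192 beats the $2192 the firm would lose by shutting down; producing recovers $2000 of fixed cost.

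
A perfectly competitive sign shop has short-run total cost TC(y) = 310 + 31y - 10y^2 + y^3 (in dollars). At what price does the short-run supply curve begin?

The shutdown price is the minimum of AVC. VC = 31y - 10y^2 + y^3, so AVC = 31 - 10y + y^2.
dAVC/dy = -10 + 2y = 0 gives y = 5. min AVC = 31 - 10·5 + 5^2 = 6.
The firm shuts down for any P below $6.

$6 per unit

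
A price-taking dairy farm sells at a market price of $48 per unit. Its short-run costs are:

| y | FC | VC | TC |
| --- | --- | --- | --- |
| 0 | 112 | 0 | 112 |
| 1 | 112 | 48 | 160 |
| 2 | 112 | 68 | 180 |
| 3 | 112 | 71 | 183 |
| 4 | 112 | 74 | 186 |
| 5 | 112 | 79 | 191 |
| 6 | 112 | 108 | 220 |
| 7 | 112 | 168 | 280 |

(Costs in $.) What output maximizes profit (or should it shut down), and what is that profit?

Profit at each row (π = 48y − TC): y=0: -112; y=1: -112; y=2: -84; y=3: -39; y=4: 6; y=5: 49; y=6: 68; y=7: 56.
Profit is maximized at y = 6. AVC there is 108/6 = $18 ≤ P, so producing beats shutting down (which would give -$112).

y = 6; profit = $68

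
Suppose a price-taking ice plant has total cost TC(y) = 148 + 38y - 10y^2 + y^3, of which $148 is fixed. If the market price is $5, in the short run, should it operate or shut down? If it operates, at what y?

Shut down

From TC, MC = TC'(y) = 38 - 20y + 3y^2 and AVC = VC/y = 38 - 10y + y^2.
The AVC parabola has its vertex at y = 10/2 = 5, where AVC = 38 - 10·5 + 5^2 = $13.
P = $5 lies below min AVC = $13; no output level covers variable cost.
Shutting down limits the loss to fixed cost, $148.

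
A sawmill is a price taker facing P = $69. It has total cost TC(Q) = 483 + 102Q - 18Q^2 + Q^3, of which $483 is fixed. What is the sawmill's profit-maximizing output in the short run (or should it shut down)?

Strip out fixed cost: VC = 102Q - 18Q^2 + Q^3. Then AVC = 102 - 18Q + Q^2 and MC = 102 - 36Q + 3Q^2.
AVC is minimized where dAVC/dQ = -18 + 2Q = 0, at Q = 9; min AVC = 102 - 18·9 + 9^2 = $21.
P = $69 exceeds min AVC = $21, so the firm stays open.
Solving P = MC: 33 - 36Q + 3Q^2 = 0 ⇒ Q = 1 or 11. On the upward-sloping branch, Q* = 11.
Check: AVC at Q = 11 is $25 ≤ P, so revenue covers variable cost.
Profit = P·Q − TC = 69·11 − 758 = $1.

Produce at Q = 11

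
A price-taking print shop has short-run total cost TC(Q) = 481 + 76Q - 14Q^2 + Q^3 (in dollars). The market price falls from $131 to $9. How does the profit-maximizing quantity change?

Output falls from 11 to 0 (the firm shuts down)

MC = 76 - 28Q + 3Q^2; the shutdown threshold is min AVC = $27 (at Q = 7).
At P = $131 ≥ min AVC, set P = MC on the rising branch: Q = 11.
At P = $9 < min AVC = $27, price no longer covers variable cost at any output, so the firm shuts down: Q = 0.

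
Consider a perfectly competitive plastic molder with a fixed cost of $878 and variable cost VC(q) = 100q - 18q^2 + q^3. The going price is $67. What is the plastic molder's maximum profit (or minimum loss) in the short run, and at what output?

Profit = -$394 at q = 11

AVC = 100 - 18q + q^2; min AVC = $19 at q = 9. Since P = $67 ≥ min AVC, the firm produces.
With MC = 100 - 36q + 3q^2, P = MC on the upward-sloping part at q* = 11.
TR = 67·11 = 737. TC = 878 + 253 = 1131. Profit = 737 − 1131 = -$394.
By producing, the firm covers all variable cost plus $484 of fixed cost; shutting down would lose the full $878.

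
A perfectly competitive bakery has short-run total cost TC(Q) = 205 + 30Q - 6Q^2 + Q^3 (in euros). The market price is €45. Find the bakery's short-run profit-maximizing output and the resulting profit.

AVC = 30 - 6Q + Q^2 has its minimum €21 at Q = 3; price €45 clears that bar, so the firm operates.
With MC = 30 - 12Q + 3Q^2, P = MC on the upward-sloping part at Q* = 5.
TR = 45·5 = 225. TC = 205 + 125 = 330. Profit = 225 − 330 = -€105.
Shutting down would mean losing the fixed cost of €205, so operating at a loss of €105 is better by €100.

Profit = -€105 at Q = 5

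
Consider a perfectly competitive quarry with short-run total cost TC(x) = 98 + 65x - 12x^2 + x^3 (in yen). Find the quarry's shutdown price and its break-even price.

Shutdown price = min AVC. AVC = 65 - 12x + x^2, with vertex at x = 6 and minimum ¥29.
ATC = 98/x + 65 - 12x + x^2. Setting dATC/dx = −98/x^2 − 12 + 2x = 0 gives x = 7 (since 2·7^3 − 12·7^2 = 98).
min ATC = 98/7 + 65 − 12·7 + 7^2 = ¥44. That is the break-even price.
Between these two prices the firm operates at a loss; above ¥44 it earns a profit.

Shutdown price = ¥29; break-even price = ¥44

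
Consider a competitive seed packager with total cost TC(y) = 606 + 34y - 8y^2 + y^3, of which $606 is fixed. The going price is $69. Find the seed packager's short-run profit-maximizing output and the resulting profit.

AVC = 34 - 8y + y^2 has its minimum $18 at y = 4; price $69 clears that bar, so the firm operates.
MC = 34 - 16y + 3y^2. Setting P = MC and taking the root on the rising branch gives y* = 7.
TR = 69·7 = 483. TC = 606 + 189 = 795. Profit = 483 − 795 = -$312.
That loss of $312 beats the $606 the firm would lose by shutting down; producing recovers $294 of fixed cost.

Profit = -$312 at y = 7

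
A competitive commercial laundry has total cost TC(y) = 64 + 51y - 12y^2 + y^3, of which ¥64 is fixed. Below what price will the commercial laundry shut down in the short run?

¥15 per unit

The firm shuts down when price falls below the minimum of average variable cost. AVC = VC/y = 51 - 12y + y^2.
dAVC/dy = -12 + 2y = 0 gives y = 6. min AVC = 51 - 12·6 + 6^2 = 15.
For P < ¥15 the firm produces nothing.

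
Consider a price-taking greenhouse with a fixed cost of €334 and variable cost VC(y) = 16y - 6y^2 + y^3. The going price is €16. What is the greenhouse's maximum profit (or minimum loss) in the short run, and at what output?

AVC = 16 - 6y + y^2; min AVC = €7 at y = 3. Since P = €16 ≥ min AVC, the firm produces.
With MC = 16 - 12y + 3y^2, P = MC on the upward-sloping part at y* = 4.
TR = 16·4 = 64. TC = 334 + 32 = 366. Profit = 64 − 366 = -€302.
That loss of €302 beats the €334 the firm would lose by shutting down; producing recovers €32 of fixed cost.

Profit = -€302 at y = 4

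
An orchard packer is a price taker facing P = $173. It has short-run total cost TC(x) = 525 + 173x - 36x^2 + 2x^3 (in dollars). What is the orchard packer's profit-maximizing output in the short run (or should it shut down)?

Produce at x = 12

From TC, MC = TC'(x) = 173 - 72x + 6x^2 and AVC = VC/x = 173 - 36x + 2x^2.
AVC is minimized where dAVC/dx = -36 + 4x = 0, at x = 9; min AVC = 173 - 36·9 + 2·9^2 = $11.
Since P = $173 ≥ min AVC = $11, price covers variable cost and the firm should produce.
Set P = MC: 173 = 173 - 72x + 6x^2 → -72x + 6x^2 = 0. The roots are x = 0 and x = 12; the profit-maximizing output is on the rising part of MC, so x* = 12.
Check: AVC at x = 12 is $29 ≤ P, so revenue covers variable cost.
Profit = P·x − TC = 173·12 − 873 = $1203.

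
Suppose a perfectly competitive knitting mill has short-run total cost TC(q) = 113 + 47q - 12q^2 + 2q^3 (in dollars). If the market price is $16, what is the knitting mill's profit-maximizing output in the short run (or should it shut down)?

Variable cost is VC = 47q - 12q^2 + 2q^3, so AVC = VC/q = 47 - 12q + 2q^2 and MC = dTC/dq = 47 - 24q + 6q^2.
AVC is minimized where dAVC/dq = -12 + 4q = 0, at q = 3; min AVC = 47 - 12·3 + 2·3^2 = $29.
With P < min AVC ($16 < $29), every unit sold adds to the loss.
Shutting down limits the loss to fixed cost, $113.

Shut down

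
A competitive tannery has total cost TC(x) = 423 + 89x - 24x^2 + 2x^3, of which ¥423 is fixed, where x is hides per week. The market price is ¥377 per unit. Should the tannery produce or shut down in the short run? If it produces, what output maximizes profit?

Variable cost is VC = 89x - 24x^2 + 2x^3, so AVC = VC/x = 89 - 24x + 2x^2 and MC = dTC/dx = 89 - 48x + 6x^2.
AVC hits its minimum where MC = AVC, at x = 6, giving min AVC = 89 - 24·6 + 2·6^2 = ¥17.
Since P = ¥377 ≥ min AVC = ¥17, price covers variable cost and the firm should produce.
P = MC gives -288 - 48x + 6x^2 = 0, with roots -4 and 12. Take the larger (rising MC): x* = 12.
Check: AVC at x = 12 is ¥89 ≤ P, so revenue covers variable cost.
Profit = P·x − TC = 377·12 − 1491 = ¥3033.

Produce at x = 12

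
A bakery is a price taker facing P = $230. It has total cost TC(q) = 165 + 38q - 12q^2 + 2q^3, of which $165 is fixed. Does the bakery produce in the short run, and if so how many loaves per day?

Variable cost is VC = 38q - 12q^2 + 2q^3, so AVC = VC/q = 38 - 12q + 2q^2 and MC = dTC/dq = 38 - 24q + 6q^2.
The AVC parabola has its vertex at q = 12/4 = 3, where AVC = 38 - 12·3 + 2·3^2 = $20.
P = $230 exceeds min AVC = $20, so the firm stays open.
Solving P = MC: -192 - 24q + 6q^2 = 0 ⇒ q = -4 or 8. On the upward-sloping branch, q* = 8.
Check: AVC at q = 8 is $70 ≤ P, so revenue covers variable cost.
Profit = P·q − TC = 230·8 − 725 = $1115.

Produce at q = 8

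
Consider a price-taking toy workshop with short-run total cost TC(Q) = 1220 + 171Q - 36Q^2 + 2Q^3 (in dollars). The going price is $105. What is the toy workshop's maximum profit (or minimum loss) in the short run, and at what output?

Profit = -$252 at Q = 11

AVC = 171 - 36Q + 2Q^2; min AVC = $9 at Q = 9. Since P = $105 ≥ min AVC, the firm produces.
MC = 171 - 72Q + 6Q^2. Setting P = MC and taking the root on the rising branch gives Q* = 11.
TR = 105·11 = 1155. TC = 1220 + 187 = 1407. Profit = 1155 − 1407 = -$252.
Shutting down would mean losing the fixed cost of $1220, so operating at a loss of $252 is better by $968.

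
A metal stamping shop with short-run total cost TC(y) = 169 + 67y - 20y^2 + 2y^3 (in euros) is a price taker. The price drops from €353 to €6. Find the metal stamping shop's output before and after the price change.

Output falls from 11 to 0 (the firm shuts down)

MC = 67 - 40y + 6y^2; the shutdown threshold is min AVC = €17 (at y = 5).
With P = €353 above the shutdown price, P = MC gives y = 11.
At P = €6 < min AVC = €17, price no longer covers variable cost at any output, so the firm shuts down: y = 0.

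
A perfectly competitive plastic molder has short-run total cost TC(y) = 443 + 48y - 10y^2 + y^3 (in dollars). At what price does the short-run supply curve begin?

The shutdown price is the minimum of AVC. VC = 48y - 10y^2 + y^3, so AVC = 48 - 10y + y^2.
At the minimum of AVC, MC = AVC. MC = 48 - 20y + 3y^2; setting MC = AVC gives 2y^2 - 10y = 0, so y = 5. min AVC = 23.
The firm shuts down for any P below $23.

$23 per unit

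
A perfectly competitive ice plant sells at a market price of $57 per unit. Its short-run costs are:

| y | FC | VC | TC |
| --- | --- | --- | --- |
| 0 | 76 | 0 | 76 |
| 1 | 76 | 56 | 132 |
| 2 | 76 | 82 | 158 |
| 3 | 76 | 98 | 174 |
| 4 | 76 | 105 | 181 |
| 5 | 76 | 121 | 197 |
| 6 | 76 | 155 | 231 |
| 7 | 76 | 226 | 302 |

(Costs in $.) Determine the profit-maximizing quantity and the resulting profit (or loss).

Compute π = P·y − TC at each output: y=0: -76; y=1: -75; y=2: -44; y=3: -3; y=4: 47; y=5: 88; y=6: 111; y=7: 97.
Profit is maximized at y = 6. AVC there is 155/6 = $25.83 ≤ P, so producing beats shutting down (which would give -$76).

y = 6; profit = $111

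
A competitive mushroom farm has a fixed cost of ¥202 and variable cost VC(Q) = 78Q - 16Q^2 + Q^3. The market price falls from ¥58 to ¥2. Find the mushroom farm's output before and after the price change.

Output falls from 10 to 0 (the firm shuts down)

MC = 78 - 32Q + 3Q^2; the shutdown threshold is min AVC = ¥14 (at Q = 8).
At P = ¥58 ≥ min AVC, set P = MC on the rising branch: Q = 10.
At P = ¥2 < min AVC = ¥14, price no longer covers variable cost at any output, so the firm shuts down: Q = 0.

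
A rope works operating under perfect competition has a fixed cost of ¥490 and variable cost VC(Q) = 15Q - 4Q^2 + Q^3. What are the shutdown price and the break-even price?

Shutdown price = ¥11; break-even price = ¥106

AVC = 15 - 4Q + Q^2; minimized at Q = 2, giving min AVC = ¥11. That is the shutdown price.
ATC = 490/Q + 15 - 4Q + Q^2. Setting dATC/dQ = −490/Q^2 − 4 + 2Q = 0 gives Q = 7 (since 2·7^3 − 4·7^2 = 490).
min ATC = 490/7 + 15 − 4·7 + 7^2 = ¥106. That is the break-even price.
Between these two prices the firm operates at a loss; above ¥106 it earns a profit.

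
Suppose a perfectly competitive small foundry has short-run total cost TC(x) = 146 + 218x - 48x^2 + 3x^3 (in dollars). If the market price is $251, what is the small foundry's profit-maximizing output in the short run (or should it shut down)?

Variable cost is VC = 218x - 48x^2 + 3x^3, so AVC = VC/x = 218 - 48x + 3x^2 and MC = dTC/dx = 218 - 96x + 9x^2.
AVC hits its minimum where MC = AVC, at x = 8, giving min AVC = 218 - 48·8 + 3·8^2 = $26.
Because $251 ≥ $26, revenue can cover variable cost; the firm operates.
Solving P = MC: -33 - 96x + 9x^2 = 0 ⇒ x = -1/3 or 11. On the upward-sloping branch, x* = 11.
Check: AVC at x = 11 is $53 ≤ P, so revenue covers variable cost.
Profit = P·x − TC = 251·11 − 729 = $2032.

Produce at x = 11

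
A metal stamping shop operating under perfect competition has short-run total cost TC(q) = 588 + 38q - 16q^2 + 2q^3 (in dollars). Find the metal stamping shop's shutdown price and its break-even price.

AVC = 38 - 16q + 2q^2; minimized at q = 4, giving min AVC = $6. That is the shutdown price.
ATC = 588/q + 38 - 16q + 2q^2. Setting dATC/dq = −588/q^2 − 16 + 4q = 0 gives q = 7 (since 4·7^3 − 16·7^2 = 588).
min ATC = 588/7 + 38 − 16·7 + 2·7^2 = $108. That is the break-even price.
Between these two prices the firm operates at a loss; above $108 it earns a profit.

Shutdown price = $6; break-even price = $108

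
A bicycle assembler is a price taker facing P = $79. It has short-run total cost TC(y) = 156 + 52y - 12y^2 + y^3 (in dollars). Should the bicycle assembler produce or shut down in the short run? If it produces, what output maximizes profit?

Variable cost is VC = 52y - 12y^2 + y^3, so AVC = VC/y = 52 - 12y + y^2 and MC = dTC/dy = 52 - 24y + 3y^2.
AVC is minimized where dAVC/dy = -12 + 2y = 0, at y = 6; min AVC = 52 - 12·6 + 6^2 = $16.
Since P = $79 ≥ min AVC = $16, price covers variable cost and the firm should produce.
Set P = MC: 79 = 52 - 24y + 3y^2 → -27 - 24y + 3y^2 = 0. The roots are y = -1 and y = 9; the profit-maximizing output is on the rising part of MC, so y* = 9.
Check: AVC at y = 9 is $25 ≤ P, so revenue covers variable cost.
Profit = P·y − TC = 79·9 − 381 = $330.

Produce at y = 9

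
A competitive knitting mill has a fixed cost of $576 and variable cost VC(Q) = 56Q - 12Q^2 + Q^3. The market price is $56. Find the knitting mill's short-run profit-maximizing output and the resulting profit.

Profit = -$320 at Q = 8

AVC = 56 - 12Q + Q^2 has its minimum $20 at Q = 6; price $56 clears that bar, so the firm operates.
With MC = 56 - 24Q + 3Q^2, P = MC on the upward-sloping part at Q* = 8.
TR = 56·8 = 448. TC = 576 + 192 = 768. Profit = 448 − 768 = -$320.
Shutting down would mean losing the fixed cost of $576, so operating at a loss of $320 is better by $256.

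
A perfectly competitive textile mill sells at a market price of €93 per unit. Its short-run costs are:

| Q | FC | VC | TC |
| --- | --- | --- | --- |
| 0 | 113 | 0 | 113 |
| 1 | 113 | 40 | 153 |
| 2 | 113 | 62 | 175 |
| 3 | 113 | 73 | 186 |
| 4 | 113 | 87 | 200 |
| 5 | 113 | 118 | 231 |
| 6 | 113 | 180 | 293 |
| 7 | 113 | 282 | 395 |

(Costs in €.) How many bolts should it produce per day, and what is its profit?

Profit at each row (π = 93Q − TC): Q=0: -113; Q=1: -60; Q=2: 11; Q=3: 93; Q=4: 172; Q=5: 234; Q=6: 265; Q=7: 256.
Profit is maximized at Q = 6. AVC there is 180/6 = €30 ≤ P, so producing beats shutting down (which would give -€113).

Q = 6; profit = €265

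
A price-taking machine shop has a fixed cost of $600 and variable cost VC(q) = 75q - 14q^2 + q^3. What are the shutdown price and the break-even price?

Shutdown price = $26; break-even price = $95

AVC = 75 - 14q + q^2; minimized at q = 7, giving min AVC = $26. That is the shutdown price.
ATC = 600/q + 75 - 14q + q^2. Setting dATC/dq = −600/q^2 − 14 + 2q = 0 gives q = 10 (since 2·10^3 − 14·10^2 = 600).
min ATC = 600/10 + 75 − 14·10 + 10^2 = $95. That is the break-even price.
Between these two prices the firm operates at a loss; above $95 it earns a profit.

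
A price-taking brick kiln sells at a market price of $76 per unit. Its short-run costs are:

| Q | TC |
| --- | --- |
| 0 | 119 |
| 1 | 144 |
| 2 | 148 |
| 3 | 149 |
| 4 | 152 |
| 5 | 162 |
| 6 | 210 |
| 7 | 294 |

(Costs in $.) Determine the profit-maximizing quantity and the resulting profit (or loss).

Q = 6; profit = $246

Tabulate TR − TC: Q=0: -119; Q=1: -68; Q=2: 4; Q=3: 79; Q=4: 152; Q=5: 218; Q=6: 246; Q=7: 238.
Profit is maximized at Q = 6. AVC there is 91/6 = $15.17 ≤ P, so producing beats shutting down (which would give -$119).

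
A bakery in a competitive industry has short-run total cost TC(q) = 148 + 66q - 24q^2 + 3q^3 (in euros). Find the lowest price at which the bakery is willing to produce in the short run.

€18 per unit

The shutdown price is the minimum of AVC. VC = 66q - 24q^2 + 3q^3, so AVC = 66 - 24q + 3q^2.
At the minimum of AVC, MC = AVC. MC = 66 - 48q + 9q^2; setting MC = AVC gives 6q^2 - 24q = 0, so q = 4. min AVC = 18.
For P < €18 the firm produces nothing.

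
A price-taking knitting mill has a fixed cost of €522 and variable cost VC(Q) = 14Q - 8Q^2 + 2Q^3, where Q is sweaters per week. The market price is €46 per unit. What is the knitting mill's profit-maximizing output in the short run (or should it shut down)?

Produce at Q = 4

Strip out fixed cost: VC = 14Q - 8Q^2 + 2Q^3. Then AVC = 14 - 8Q + 2Q^2 and MC = 14 - 16Q + 6Q^2.
AVC is minimized where dAVC/dQ = -8 + 4Q = 0, at Q = 2; min AVC = 14 - 8·2 + 2·2^2 = €6.
P = €46 exceeds min AVC = €6, so the firm stays open.
Solving P = MC: -32 - 16Q + 6Q^2 = 0 ⇒ Q = -4/3 or 4. On the upward-sloping branch, Q* = 4.
Check: AVC at Q = 4 is €14 ≤ P, so revenue covers variable cost.
Profit = P·Q − TC = 46·4 − 578 = -€394, a loss, but smaller than the €522 fixed cost the firm would lose by shutting down.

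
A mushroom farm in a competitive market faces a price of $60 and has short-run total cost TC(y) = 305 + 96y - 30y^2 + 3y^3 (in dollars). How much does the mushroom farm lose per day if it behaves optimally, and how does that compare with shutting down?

AVC = 96 - 30y + 3y^2 has its minimum $21 at y = 5; price $60 clears that bar, so the firm operates.
MC = 96 - 60y + 9y^2. Setting P = MC and taking the root on the rising branch gives y* = 6.
TR = 60·6 = 360. TC = 305 + 144 = 449. Profit = 360 − 449 = -$89.
Shutting down would mean losing the fixed cost of $305, so operating at a loss of $89 is better by $216.

Profit = -$89 at y = 6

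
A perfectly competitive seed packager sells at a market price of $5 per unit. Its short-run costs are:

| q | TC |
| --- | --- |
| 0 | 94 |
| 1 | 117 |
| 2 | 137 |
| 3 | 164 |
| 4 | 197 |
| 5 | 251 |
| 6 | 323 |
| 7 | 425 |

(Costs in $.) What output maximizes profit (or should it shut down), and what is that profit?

q = 0 (shut down); profit = -$94

Profit at each row (π = 5q − TC): q=0: -94; q=1: -112; q=2: -127; q=3: -149; q=4: -177; q=5: -226; q=6: -293; q=7: -390.
Profit is highest at q = 0. Equivalently, the lowest AVC in the table is 43/2 ≈ $21.50 at q = 2, and P = $5 falls below it — price never covers variable cost, so the firm shuts down and loses only its fixed cost.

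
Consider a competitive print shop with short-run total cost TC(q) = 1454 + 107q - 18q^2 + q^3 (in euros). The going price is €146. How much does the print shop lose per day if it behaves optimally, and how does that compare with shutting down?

Profit = -€102 at q = 13

AVC = 107 - 18q + q^2 has its minimum €26 at q = 9; price €146 clears that bar, so the firm operates.
MC = 107 - 36q + 3q^2. Setting P = MC and taking the root on the rising branch gives q* = 13.
TR = 146·13 = 1898. TC = 1454 + 546 = 2000. Profit = 1898 − 2000 = -€102.
That loss of €102 beats the €1454 the firm would lose by shutting down; producing recovers €1352 of fixed cost.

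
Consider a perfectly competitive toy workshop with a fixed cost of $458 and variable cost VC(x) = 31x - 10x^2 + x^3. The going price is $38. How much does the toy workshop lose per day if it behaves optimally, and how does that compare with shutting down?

AVC = 31 - 10x + x^2 has its minimum $6 at x = 5; price $38 clears that bar, so the firm operates.
MC = 31 - 20x + 3x^2. Setting P = MC and taking the root on the rising branch gives x* = 7.
TR = 38·7 = 266. TC = 458 + 70 = 528. Profit = 266 − 528 = -$262.
Shutting down would mean losing the fixed cost of $458, so operating at a loss of $262 is better by $196.

Profit = -$262 at x = 7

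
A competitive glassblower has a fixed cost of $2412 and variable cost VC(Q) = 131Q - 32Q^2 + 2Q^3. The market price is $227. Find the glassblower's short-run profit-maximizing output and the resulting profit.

AVC = 131 - 32Q + 2Q^2; min AVC = $3 at Q = 8. Since P = $227 ≥ min AVC, the firm produces.
With MC = 131 - 64Q + 6Q^2, P = MC on the upward-sloping part at Q* = 12.
TR = 227·12 = 2724. TC = 2412 + 420 = 2832. Profit = 2724 − 2832 = -$108.
That loss of $108 beats the $2412 the firm would lose by shutting down; producing recovers $2304 of fixed cost.

Profit = -$108 at Q = 12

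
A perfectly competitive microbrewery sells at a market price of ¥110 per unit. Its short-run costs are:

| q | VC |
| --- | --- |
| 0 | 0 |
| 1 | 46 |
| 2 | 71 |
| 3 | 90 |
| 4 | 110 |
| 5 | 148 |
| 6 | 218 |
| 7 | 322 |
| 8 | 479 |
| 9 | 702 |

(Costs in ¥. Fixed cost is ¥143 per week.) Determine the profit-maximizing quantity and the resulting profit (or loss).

q = 7; profit = ¥305

Profit at each row (π = 110q − TC): q=0: -143; q=1: -79; q=2: 6; q=3: 97; q=4: 187; q=5: 259; q=6: 299; q=7: 305; q=8: 258; q=9: 145.
Profit is maximized at q = 7. AVC there is 322/7 = ¥46 ≤ P, so producing beats shutting down (which would give -¥143).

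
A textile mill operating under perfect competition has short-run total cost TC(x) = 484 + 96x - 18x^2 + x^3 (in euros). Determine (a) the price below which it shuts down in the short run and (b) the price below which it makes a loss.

Shutdown price = €15; break-even price = €63

Shutdown price = min AVC. AVC = 96 - 18x + x^2, with vertex at x = 9 and minimum €15.
ATC = 484/x + 96 - 18x + x^2. Setting dATC/dx = −484/x^2 − 18 + 2x = 0 gives x = 11 (since 2·11^3 − 18·11^2 = 484).
min ATC = 484/11 + 96 − 18·11 + 11^2 = €63. That is the break-even price.
For €15 ≤ P < €63 the firm produces at a loss; below €15 it shuts down.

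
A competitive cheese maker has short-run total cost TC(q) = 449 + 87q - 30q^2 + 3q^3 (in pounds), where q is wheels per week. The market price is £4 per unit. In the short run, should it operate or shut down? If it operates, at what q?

Shut down

From TC, MC = TC'(q) = 87 - 60q + 9q^2 and AVC = VC/q = 87 - 30q + 3q^2.
AVC hits its minimum where MC = AVC, at q = 5, giving min AVC = 87 - 30·5 + 3·5^2 = £12.
P = £4 lies below min AVC = £12; no output level covers variable cost.
The firm minimizes its loss by shutting down and losing only its fixed cost of £449.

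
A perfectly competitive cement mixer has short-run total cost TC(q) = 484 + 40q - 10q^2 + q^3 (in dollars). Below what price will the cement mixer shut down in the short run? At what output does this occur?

$15 per unit, at q = 5

The firm shuts down when price falls below the minimum of average variable cost. AVC = VC/q = 40 - 10q + q^2.
At the minimum of AVC, MC = AVC. MC = 40 - 20q + 3q^2; setting MC = AVC gives 2q^2 - 10q = 0, so q = 5. min AVC = 15.
So the shutdown price is $15.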